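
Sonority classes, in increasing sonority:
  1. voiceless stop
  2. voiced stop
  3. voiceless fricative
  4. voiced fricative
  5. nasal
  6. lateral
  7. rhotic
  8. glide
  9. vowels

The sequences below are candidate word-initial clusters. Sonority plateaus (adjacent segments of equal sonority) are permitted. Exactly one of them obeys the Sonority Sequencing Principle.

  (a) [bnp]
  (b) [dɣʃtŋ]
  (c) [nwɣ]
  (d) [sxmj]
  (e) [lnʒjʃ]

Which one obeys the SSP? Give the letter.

(a) 2-5-1 → violates
(b) 2-4-3-1-5 → violates
(c) 5-8-4 → violates
(d) 3-3-5-8 → obeys
(e) 6-5-4-8-3 → violates

d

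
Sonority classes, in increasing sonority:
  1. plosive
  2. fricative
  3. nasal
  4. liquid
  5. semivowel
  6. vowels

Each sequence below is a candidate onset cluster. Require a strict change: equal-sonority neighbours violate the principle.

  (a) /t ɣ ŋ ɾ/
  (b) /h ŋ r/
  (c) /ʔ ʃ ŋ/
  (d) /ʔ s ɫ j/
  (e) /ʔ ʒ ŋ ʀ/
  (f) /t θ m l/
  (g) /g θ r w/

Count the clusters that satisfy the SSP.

(a) /t ɣ ŋ ɾ/: profile 1-2-3-4 — obeys.
(b) /h ŋ r/: profile 2-3-4 — obeys.
(c) /ʔ ʃ ŋ/: profile 1-2-3 — obeys.
(d) /ʔ s ɫ j/: profile 1-2-4-5 — obeys.
(e) /ʔ ʒ ŋ ʀ/: profile 1-2-3-4 — obeys.
(f) /t θ m l/: profile 1-2-3-4 — obeys.
(g) /g θ r w/: profile 1-2-4-5 — obeys.

7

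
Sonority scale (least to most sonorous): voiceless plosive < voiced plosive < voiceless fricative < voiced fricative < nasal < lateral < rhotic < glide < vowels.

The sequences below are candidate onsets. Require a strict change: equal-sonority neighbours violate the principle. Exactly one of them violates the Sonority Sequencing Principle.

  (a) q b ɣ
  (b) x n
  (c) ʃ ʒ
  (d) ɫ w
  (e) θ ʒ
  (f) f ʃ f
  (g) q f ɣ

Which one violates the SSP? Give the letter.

f

(a) 1-2-4 → obeys
(b) 3-5 → obeys
(c) 3-4 → obeys
(d) 6-8 → obeys
(e) 3-4 → obeys
(f) 3-3-3 → violates
(g) 1-3-4 → obeys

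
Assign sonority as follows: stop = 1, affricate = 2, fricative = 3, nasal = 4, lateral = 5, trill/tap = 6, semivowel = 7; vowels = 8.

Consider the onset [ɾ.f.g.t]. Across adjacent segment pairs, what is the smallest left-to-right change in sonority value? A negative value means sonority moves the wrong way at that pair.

-3

/ɾ/ — trill/tap, sonority 6.
/f/ — fricative, sonority 3.
/g/ — stop, sonority 1.
/t/ — stop, sonority 1.
/ɾ/→/f/: change -3.
/f/→/g/: change -2.
/g/→/t/: change +0.
Minimum = -3.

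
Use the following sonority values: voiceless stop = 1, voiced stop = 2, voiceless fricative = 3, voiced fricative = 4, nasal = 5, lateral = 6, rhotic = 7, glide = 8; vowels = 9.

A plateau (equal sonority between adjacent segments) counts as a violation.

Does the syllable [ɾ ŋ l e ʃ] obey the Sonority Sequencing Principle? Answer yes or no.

no

Onset: /ɾ/ is a rhotic (sonority 7), /ŋ/ is a nasal (sonority 5), /l/ is a lateral (sonority 6); then the nucleus /e/ (sonority 9).
Onset profile 7-5-6-9 — does not strictly rise throughout.
Coda: /ʃ/ is a voiceless fricative (sonority 3).
Coda profile 9-3 — falls from the nucleus.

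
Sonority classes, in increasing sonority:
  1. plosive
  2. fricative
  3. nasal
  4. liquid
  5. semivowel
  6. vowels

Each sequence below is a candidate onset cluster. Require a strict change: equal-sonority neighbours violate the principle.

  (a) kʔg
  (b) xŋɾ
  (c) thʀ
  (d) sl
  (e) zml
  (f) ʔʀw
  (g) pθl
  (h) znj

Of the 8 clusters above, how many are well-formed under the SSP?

(a) kʔg: profile 1-1-1 — violates.
(b) xŋɾ: profile 2-3-4 — obeys.
(c) thʀ: profile 1-2-4 — obeys.
(d) sl: profile 2-4 — obeys.
(e) zml: profile 2-3-4 — obeys.
(f) ʔʀw: profile 1-4-5 — obeys.
(g) pθl: profile 1-2-4 — obeys.
(h) znj: profile 2-3-5 — obeys.

7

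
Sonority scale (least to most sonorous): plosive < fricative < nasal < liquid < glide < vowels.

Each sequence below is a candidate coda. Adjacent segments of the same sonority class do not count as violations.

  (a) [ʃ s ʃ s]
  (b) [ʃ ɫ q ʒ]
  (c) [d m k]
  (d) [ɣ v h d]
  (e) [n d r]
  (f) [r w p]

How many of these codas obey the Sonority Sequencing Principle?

(a) [ʃ s ʃ s]: profile 2-2-2-2 — obeys.
(b) [ʃ ɫ q ʒ]: profile 2-4-1-2 — violates.
(c) [d m k]: profile 1-3-1 — violates.
(d) [ɣ v h d]: profile 2-2-2-1 — obeys.
(e) [n d r]: profile 3-1-4 — violates.
(f) [r w p]: profile 4-5-1 — violates.

2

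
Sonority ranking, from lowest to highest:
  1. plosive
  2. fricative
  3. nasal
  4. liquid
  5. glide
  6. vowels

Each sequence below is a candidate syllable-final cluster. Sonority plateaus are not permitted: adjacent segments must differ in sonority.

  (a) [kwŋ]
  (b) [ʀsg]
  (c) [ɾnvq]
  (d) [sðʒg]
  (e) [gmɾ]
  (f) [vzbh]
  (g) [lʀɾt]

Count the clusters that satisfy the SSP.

(a) sonority 1-5-3: ill-formed.
(b) sonority 4-2-1: well-formed.
(c) sonority 4-3-2-1: well-formed.
(d) sonority 2-2-2-1: ill-formed.
(e) sonority 1-3-4: ill-formed.
(f) sonority 2-2-1-2: ill-formed.
(g) sonority 4-4-4-1: ill-formed.

2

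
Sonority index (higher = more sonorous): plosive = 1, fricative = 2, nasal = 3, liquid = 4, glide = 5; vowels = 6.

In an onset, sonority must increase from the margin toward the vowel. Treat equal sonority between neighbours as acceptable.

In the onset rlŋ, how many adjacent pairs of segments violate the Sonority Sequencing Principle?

/r/: liquid = 4.
/l/: liquid = 4.
/ŋ/: nasal = 3.
/r/→/l/: 4→4 (plateau, allowed) — ok.
/l/→/ŋ/: 4→3 (does not rise) — violation.

1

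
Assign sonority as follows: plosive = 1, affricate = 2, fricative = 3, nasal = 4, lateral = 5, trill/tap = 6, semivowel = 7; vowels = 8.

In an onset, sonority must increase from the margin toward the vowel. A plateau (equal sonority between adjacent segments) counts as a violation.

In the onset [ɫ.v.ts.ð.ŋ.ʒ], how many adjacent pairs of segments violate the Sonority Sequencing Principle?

/ɫ/: lateral = 5.
/v/: fricative = 3.
/ts/: affricate = 2.
/ð/: fricative = 3.
/ŋ/: nasal = 4.
/ʒ/: fricative = 3.
/ɫ/→/v/: 5→3 (does not rise) — violation.
/v/→/ts/: 3→2 (does not rise) — violation.
/ts/→/ð/: 2→3 (rises) — ok.
/ð/→/ŋ/: 3→4 (rises) — ok.
/ŋ/→/ʒ/: 4→3 (does not rise) — violation.

3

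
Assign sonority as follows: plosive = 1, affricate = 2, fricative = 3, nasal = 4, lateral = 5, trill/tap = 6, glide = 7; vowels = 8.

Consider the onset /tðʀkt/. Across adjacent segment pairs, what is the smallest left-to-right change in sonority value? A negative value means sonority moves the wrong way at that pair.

/t/: plosive = 1.
/ð/: fricative = 3.
/ʀ/: trill/tap = 6.
/k/: plosive = 1.
/t/: plosive = 1.
/t/→/ð/: change +2.
/ð/→/ʀ/: change +3.
/ʀ/→/k/: change -5.
/k/→/t/: change +0.
Minimum = -5.

-5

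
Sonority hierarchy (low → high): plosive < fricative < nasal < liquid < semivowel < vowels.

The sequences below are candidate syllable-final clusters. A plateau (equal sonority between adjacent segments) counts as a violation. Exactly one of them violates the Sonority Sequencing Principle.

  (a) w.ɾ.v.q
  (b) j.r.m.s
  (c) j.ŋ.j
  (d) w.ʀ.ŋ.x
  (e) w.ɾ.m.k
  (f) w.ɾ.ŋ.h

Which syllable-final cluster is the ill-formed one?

c

(a) w.ɾ.v.q: profile 5-4-2-1 — obeys.
(b) j.r.m.s: profile 5-4-3-2 — obeys.
(c) j.ŋ.j: profile 5-3-5 — violates.
(d) w.ʀ.ŋ.x: profile 5-4-3-2 — obeys.
(e) w.ɾ.m.k: profile 5-4-3-1 — obeys.
(f) w.ɾ.ŋ.h: profile 5-4-3-2 — obeys.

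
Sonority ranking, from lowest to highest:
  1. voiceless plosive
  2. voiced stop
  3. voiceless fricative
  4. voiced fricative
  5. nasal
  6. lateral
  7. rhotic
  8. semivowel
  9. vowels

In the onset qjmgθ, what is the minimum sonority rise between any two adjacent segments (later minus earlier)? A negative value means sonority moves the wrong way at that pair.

-3

/q/ — voiceless plosive, sonority 1.
/j/ — semivowel, sonority 8.
/m/ — nasal, sonority 5.
/g/ — voiced stop, sonority 2.
/θ/ — voiceless fricative, sonority 3.
/q/→/j/: change +7.
/j/→/m/: change -3.
/m/→/g/: change -3.
/g/→/θ/: change +1.
Minimum = -3.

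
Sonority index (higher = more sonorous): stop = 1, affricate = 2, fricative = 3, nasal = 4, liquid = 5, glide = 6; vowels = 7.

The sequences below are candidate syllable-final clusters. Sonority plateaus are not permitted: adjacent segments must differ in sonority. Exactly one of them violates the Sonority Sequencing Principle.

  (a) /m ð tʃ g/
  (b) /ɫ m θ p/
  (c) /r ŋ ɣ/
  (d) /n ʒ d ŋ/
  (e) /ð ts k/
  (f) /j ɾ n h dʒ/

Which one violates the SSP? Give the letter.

(a) /m ð tʃ g/: profile 4-3-2-1 — obeys.
(b) /ɫ m θ p/: profile 5-4-3-1 — obeys.
(c) /r ŋ ɣ/: profile 5-4-3 — obeys.
(d) /n ʒ d ŋ/: profile 4-3-1-4 — violates.
(e) /ð ts k/: profile 3-2-1 — obeys.
(f) /j ɾ n h dʒ/: profile 6-5-4-3-2 — obeys.

d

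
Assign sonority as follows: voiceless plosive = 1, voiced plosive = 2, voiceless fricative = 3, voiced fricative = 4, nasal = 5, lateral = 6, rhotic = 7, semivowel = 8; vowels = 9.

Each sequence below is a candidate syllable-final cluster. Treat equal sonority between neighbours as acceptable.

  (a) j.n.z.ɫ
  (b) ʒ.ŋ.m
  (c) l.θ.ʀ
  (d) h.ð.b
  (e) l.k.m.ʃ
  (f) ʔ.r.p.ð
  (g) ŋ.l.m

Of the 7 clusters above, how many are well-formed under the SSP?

(a) 8-5-4-6 → violates
(b) 4-5-5 → violates
(c) 6-3-7 → violates
(d) 3-4-2 → violates
(e) 6-1-5-3 → violates
(f) 1-7-1-4 → violates
(g) 5-6-5 → violates

0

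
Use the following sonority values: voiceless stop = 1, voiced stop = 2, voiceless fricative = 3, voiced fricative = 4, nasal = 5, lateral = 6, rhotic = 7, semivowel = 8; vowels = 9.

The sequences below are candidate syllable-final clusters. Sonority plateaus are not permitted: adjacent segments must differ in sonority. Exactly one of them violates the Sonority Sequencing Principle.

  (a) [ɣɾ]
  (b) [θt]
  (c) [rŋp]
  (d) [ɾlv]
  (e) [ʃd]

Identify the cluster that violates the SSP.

(a) sonority 4-7: ill-formed.
(b) sonority 3-1: well-formed.
(c) sonority 7-5-1: well-formed.
(d) sonority 7-6-4: well-formed.
(e) sonority 3-2: well-formed.

a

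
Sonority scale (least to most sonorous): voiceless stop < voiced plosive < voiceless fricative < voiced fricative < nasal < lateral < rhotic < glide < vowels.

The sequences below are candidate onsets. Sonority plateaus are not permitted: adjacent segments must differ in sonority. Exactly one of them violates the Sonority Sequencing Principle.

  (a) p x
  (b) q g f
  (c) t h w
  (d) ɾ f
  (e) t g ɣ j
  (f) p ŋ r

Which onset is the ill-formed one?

(a) sonority 1-3: well-formed.
(b) sonority 1-2-3: well-formed.
(c) sonority 1-3-8: well-formed.
(d) sonority 7-3: ill-formed.
(e) sonority 1-2-4-8: well-formed.
(f) sonority 1-5-7: well-formed.

d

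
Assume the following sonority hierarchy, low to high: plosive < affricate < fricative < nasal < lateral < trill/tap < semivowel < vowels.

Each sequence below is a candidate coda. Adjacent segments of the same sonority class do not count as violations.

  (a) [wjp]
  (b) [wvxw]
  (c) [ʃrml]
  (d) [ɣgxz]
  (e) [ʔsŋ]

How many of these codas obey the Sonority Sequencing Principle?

1

(a) sonority 7-7-1: well-formed.
(b) sonority 7-3-3-7: ill-formed.
(c) sonority 3-6-4-5: ill-formed.
(d) sonority 3-1-3-3: ill-formed.
(e) sonority 1-3-4: ill-formed.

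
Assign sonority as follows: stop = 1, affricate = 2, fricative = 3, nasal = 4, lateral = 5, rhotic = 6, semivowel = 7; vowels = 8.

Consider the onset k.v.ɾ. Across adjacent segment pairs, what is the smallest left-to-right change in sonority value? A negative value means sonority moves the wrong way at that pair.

2

/k/ is a stop (sonority 1).
/v/ is a fricative (sonority 3).
/ɾ/ is a rhotic (sonority 6).
/k/→/v/: change +2.
/v/→/ɾ/: change +3.
Minimum = 2.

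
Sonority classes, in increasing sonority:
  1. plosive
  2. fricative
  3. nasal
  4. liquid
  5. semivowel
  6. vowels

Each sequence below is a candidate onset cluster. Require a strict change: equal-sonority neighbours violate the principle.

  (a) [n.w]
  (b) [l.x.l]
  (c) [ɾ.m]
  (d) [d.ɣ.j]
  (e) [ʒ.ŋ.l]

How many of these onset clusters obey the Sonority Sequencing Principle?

3

(a) sonority 3-5: well-formed.
(b) sonority 4-2-4: ill-formed.
(c) sonority 4-3: ill-formed.
(d) sonority 1-2-5: well-formed.
(e) sonority 2-3-4: well-formed.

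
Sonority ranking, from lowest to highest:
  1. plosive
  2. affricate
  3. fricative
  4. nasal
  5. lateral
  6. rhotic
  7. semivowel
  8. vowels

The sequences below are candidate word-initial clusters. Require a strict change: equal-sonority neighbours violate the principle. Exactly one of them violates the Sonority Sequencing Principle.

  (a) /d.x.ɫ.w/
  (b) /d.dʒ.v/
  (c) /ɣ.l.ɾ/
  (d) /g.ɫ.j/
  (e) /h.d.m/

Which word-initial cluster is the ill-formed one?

e

(a) 1-3-5-7 → obeys
(b) 1-2-3 → obeys
(c) 3-5-6 → obeys
(d) 1-5-7 → obeys
(e) 3-1-4 → violates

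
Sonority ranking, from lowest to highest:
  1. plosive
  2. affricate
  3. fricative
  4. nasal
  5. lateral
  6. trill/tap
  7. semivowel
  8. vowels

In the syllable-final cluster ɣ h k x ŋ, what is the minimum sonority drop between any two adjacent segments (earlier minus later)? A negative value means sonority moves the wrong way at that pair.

-2

/ɣ/: fricative = 3.
/h/: fricative = 3.
/k/: plosive = 1.
/x/: fricative = 3.
/ŋ/: nasal = 4.
/ɣ/→/h/: change +0.
/h/→/k/: change +2.
/k/→/x/: change -2.
/x/→/ŋ/: change -1.
Minimum = -2.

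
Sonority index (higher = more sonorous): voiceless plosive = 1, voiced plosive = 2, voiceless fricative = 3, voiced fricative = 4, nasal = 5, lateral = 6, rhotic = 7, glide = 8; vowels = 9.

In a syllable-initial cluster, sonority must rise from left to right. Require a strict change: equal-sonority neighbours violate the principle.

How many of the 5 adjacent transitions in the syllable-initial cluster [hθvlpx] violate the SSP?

/h/ — voiceless fricative, sonority 3.
/θ/ — voiceless fricative, sonority 3.
/v/ — voiced fricative, sonority 4.
/l/ — lateral, sonority 6.
/p/ — voiceless plosive, sonority 1.
/x/ — voiceless fricative, sonority 3.
/h/→/θ/: 3→3 (plateau) — violation.
/θ/→/v/: 3→4 (rises) — ok.
/v/→/l/: 4→6 (rises) — ok.
/l/→/p/: 6→1 (does not rise) — violation.
/p/→/x/: 1→3 (rises) — ok.

2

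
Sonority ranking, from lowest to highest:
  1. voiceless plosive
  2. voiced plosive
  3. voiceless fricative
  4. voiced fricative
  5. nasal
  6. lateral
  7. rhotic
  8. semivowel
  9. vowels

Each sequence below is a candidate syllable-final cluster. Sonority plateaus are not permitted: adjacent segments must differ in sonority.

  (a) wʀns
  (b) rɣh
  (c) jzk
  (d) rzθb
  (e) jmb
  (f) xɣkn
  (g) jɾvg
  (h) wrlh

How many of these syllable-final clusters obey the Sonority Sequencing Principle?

(a) 8-7-5-3 → obeys
(b) 7-4-3 → obeys
(c) 8-4-1 → obeys
(d) 7-4-3-2 → obeys
(e) 8-5-2 → obeys
(f) 3-4-1-5 → violates
(g) 8-7-4-2 → obeys
(h) 8-7-6-3 → obeys

7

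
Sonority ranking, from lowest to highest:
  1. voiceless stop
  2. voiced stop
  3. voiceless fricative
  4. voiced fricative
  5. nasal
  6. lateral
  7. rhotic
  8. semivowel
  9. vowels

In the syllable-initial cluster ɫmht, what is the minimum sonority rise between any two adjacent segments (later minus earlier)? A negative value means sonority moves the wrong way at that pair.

/ɫ/ is a lateral (sonority 6).
/m/ is a nasal (sonority 5).
/h/ is a voiceless fricative (sonority 3).
/t/ is a voiceless stop (sonority 1).
/ɫ/→/m/: change -1.
/m/→/h/: change -2.
/h/→/t/: change -2.
Minimum = -2.

-2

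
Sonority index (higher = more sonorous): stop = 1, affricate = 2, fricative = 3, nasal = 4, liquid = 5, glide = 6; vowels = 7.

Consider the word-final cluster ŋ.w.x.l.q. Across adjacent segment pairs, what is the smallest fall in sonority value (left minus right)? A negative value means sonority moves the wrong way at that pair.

-2

/ŋ/ — nasal, sonority 4.
/w/ — glide, sonority 6.
/x/ — fricative, sonority 3.
/l/ — liquid, sonority 5.
/q/ — stop, sonority 1.
/ŋ/→/w/: change -2.
/w/→/x/: change +3.
/x/→/l/: change -2.
/l/→/q/: change +4.
Minimum = -2.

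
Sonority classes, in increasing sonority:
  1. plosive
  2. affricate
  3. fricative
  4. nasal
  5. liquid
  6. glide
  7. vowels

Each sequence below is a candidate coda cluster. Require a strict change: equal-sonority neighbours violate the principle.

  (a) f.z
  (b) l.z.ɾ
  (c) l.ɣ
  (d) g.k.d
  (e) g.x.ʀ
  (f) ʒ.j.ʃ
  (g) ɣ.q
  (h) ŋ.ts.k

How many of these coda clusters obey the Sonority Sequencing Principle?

(a) f.z: profile 3-3 — violates.
(b) l.z.ɾ: profile 5-3-5 — violates.
(c) l.ɣ: profile 5-3 — obeys.
(d) g.k.d: profile 1-1-1 — violates.
(e) g.x.ʀ: profile 1-3-5 — violates.
(f) ʒ.j.ʃ: profile 3-6-3 — violates.
(g) ɣ.q: profile 3-1 — obeys.
(h) ŋ.ts.k: profile 4-2-1 — obeys.

3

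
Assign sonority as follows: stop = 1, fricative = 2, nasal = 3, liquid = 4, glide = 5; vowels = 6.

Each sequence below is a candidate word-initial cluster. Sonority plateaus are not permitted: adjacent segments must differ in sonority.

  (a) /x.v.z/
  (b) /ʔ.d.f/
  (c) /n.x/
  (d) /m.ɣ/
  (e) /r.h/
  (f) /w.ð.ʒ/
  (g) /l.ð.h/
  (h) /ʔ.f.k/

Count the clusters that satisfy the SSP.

(a) sonority 2-2-2: ill-formed.
(b) sonority 1-1-2: ill-formed.
(c) sonority 3-2: ill-formed.
(d) sonority 3-2: ill-formed.
(e) sonority 4-2: ill-formed.
(f) sonority 5-2-2: ill-formed.
(g) sonority 4-2-2: ill-formed.
(h) sonority 1-2-1: ill-formed.

0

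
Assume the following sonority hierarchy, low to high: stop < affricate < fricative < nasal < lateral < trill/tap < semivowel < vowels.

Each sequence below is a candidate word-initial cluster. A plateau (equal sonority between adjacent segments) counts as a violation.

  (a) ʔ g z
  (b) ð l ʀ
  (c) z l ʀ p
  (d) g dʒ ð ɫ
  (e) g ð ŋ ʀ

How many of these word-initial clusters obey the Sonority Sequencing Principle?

3

(a) ʔ g z: profile 1-1-3 — violates.
(b) ð l ʀ: profile 3-5-6 — obeys.
(c) z l ʀ p: profile 3-5-6-1 — violates.
(d) g dʒ ð ɫ: profile 1-2-3-5 — obeys.
(e) g ð ŋ ʀ: profile 1-3-4-6 — obeys.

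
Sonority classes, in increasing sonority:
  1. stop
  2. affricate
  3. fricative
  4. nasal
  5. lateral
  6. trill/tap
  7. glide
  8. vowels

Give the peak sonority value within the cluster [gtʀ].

/g/: stop = 1.
/t/: stop = 1.
/ʀ/: trill/tap = 6.
The maximum is 6.

6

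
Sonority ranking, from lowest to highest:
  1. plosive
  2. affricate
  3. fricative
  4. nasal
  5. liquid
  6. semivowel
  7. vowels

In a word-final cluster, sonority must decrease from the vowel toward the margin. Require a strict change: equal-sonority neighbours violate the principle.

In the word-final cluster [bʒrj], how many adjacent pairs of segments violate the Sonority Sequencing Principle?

/b/: plosive = 1.
/ʒ/: fricative = 3.
/r/: liquid = 5.
/j/: semivowel = 6.
/b/→/ʒ/: 1→3 (does not fall) — violation.
/ʒ/→/r/: 3→5 (does not fall) — violation.
/r/→/j/: 5→6 (does not fall) — violation.

3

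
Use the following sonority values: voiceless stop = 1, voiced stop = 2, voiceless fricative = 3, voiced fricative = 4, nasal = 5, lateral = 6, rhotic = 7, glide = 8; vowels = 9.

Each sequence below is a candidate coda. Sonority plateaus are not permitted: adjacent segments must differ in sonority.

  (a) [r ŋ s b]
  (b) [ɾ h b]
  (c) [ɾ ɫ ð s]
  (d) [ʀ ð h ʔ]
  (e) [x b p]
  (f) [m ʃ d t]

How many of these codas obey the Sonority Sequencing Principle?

(a) [r ŋ s b]: profile 7-5-3-2 — obeys.
(b) [ɾ h b]: profile 7-3-2 — obeys.
(c) [ɾ ɫ ð s]: profile 7-6-4-3 — obeys.
(d) [ʀ ð h ʔ]: profile 7-4-3-1 — obeys.
(e) [x b p]: profile 3-2-1 — obeys.
(f) [m ʃ d t]: profile 5-3-2-1 — obeys.

6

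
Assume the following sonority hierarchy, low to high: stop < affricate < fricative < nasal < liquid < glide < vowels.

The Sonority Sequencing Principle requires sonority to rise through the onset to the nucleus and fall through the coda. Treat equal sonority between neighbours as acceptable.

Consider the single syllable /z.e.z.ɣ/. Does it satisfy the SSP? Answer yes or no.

Onset: /z/ is a fricative (sonority 3); then the nucleus /e/ (sonority 7).
Onset profile 3-7 — rises to the nucleus.
Coda: /z/ is a fricative (sonority 3), /ɣ/ is a fricative (sonority 3).
Coda profile 7-3-3 — falls from the nucleus.

yes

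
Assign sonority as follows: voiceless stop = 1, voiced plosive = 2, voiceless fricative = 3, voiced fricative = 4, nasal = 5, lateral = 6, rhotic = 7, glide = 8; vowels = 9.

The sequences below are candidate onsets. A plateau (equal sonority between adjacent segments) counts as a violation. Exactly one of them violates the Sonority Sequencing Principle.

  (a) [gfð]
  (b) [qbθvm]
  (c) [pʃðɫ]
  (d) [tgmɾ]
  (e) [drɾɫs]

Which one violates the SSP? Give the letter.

(a) sonority 2-3-4: well-formed.
(b) sonority 1-2-3-4-5: well-formed.
(c) sonority 1-3-4-6: well-formed.
(d) sonority 1-2-5-7: well-formed.
(e) sonority 2-7-7-6-3: ill-formed.

e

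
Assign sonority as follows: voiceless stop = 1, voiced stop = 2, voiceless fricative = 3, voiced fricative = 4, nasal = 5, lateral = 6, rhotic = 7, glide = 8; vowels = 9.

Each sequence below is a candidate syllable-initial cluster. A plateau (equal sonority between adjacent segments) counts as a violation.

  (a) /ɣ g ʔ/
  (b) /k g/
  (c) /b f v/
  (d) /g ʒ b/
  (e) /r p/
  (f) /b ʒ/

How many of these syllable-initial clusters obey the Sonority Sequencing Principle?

3

(a) 4-2-1 → violates
(b) 1-2 → obeys
(c) 2-3-4 → obeys
(d) 2-4-2 → violates
(e) 7-1 → violates
(f) 2-4 → obeys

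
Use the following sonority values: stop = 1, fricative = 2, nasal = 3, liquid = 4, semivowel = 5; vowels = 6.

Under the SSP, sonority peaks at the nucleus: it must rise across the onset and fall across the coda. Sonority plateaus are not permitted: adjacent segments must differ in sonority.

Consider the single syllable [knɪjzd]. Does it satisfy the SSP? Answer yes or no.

Onset: /k/ is a stop (sonority 1), /n/ is a nasal (sonority 3); then the nucleus /ɪ/ (sonority 6).
Onset profile 1-3-6 — rises to the nucleus.
Coda: /j/ is a semivowel (sonority 5), /z/ is a fricative (sonority 2), /d/ is a stop (sonority 1).
Coda profile 6-5-2-1 — falls from the nucleus.

yes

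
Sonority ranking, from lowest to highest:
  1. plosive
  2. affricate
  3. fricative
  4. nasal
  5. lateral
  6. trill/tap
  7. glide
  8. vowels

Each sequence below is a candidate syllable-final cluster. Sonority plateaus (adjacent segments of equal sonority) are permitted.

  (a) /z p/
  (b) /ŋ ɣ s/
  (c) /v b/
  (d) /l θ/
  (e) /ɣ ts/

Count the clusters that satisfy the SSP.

5

(a) /z p/: profile 3-1 — obeys.
(b) /ŋ ɣ s/: profile 4-3-3 — obeys.
(c) /v b/: profile 3-1 — obeys.
(d) /l θ/: profile 5-3 — obeys.
(e) /ɣ ts/: profile 3-2 — obeys.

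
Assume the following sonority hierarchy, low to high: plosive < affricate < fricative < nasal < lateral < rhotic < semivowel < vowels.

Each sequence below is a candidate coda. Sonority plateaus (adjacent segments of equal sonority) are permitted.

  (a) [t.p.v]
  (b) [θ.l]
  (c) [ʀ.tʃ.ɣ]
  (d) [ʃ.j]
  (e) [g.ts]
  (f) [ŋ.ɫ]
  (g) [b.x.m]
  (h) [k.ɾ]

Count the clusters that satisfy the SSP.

(a) 1-1-3 → violates
(b) 3-5 → violates
(c) 6-2-3 → violates
(d) 3-7 → violates
(e) 1-2 → violates
(f) 4-5 → violates
(g) 1-3-4 → violates
(h) 1-6 → violates

0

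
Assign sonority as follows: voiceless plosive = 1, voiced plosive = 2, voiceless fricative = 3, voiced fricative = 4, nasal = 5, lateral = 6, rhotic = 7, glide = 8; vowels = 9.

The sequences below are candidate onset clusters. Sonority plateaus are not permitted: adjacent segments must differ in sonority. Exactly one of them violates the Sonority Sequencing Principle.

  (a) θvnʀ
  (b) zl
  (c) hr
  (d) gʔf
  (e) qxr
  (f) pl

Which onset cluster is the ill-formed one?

d

(a) θvnʀ: profile 3-4-5-7 — obeys.
(b) zl: profile 4-6 — obeys.
(c) hr: profile 3-7 — obeys.
(d) gʔf: profile 2-1-3 — violates.
(e) qxr: profile 1-3-7 — obeys.
(f) pl: profile 1-6 — obeys.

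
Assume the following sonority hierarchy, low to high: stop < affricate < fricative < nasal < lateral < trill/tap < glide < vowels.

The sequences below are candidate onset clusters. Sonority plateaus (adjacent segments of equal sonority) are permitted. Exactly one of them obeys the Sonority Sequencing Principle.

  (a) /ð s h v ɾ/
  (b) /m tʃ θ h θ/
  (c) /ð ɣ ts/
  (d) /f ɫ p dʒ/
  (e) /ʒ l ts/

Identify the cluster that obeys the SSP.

(a) /ð s h v ɾ/: profile 3-3-3-3-6 — obeys.
(b) /m tʃ θ h θ/: profile 4-2-3-3-3 — violates.
(c) /ð ɣ ts/: profile 3-3-2 — violates.
(d) /f ɫ p dʒ/: profile 3-5-1-2 — violates.
(e) /ʒ l ts/: profile 3-5-2 — violates.

a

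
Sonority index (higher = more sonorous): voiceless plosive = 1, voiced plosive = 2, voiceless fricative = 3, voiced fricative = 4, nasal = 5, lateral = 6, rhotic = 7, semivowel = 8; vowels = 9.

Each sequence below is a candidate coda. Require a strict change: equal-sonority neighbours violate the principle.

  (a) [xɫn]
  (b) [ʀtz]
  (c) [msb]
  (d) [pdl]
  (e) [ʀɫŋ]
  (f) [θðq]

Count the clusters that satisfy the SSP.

2

(a) [xɫn]: profile 3-6-5 — violates.
(b) [ʀtz]: profile 7-1-4 — violates.
(c) [msb]: profile 5-3-2 — obeys.
(d) [pdl]: profile 1-2-6 — violates.
(e) [ʀɫŋ]: profile 7-6-5 — obeys.
(f) [θðq]: profile 3-4-1 — violates.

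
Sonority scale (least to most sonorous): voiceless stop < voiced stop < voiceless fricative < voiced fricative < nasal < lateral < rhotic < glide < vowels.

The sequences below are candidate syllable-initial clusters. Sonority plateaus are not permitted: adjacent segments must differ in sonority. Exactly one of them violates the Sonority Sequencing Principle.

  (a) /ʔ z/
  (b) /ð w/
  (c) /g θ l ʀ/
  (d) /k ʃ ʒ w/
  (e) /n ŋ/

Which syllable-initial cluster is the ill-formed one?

e

(a) /ʔ z/: profile 1-4 — obeys.
(b) /ð w/: profile 4-8 — obeys.
(c) /g θ l ʀ/: profile 2-3-6-7 — obeys.
(d) /k ʃ ʒ w/: profile 1-3-4-8 — obeys.
(e) /n ŋ/: profile 5-5 — violates.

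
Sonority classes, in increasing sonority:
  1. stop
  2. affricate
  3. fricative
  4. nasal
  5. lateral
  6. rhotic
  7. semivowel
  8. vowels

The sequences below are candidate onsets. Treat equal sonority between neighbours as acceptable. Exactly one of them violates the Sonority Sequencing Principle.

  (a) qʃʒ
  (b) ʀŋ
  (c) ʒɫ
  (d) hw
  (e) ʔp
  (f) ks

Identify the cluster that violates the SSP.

(a) sonority 1-3-3: well-formed.
(b) sonority 6-4: ill-formed.
(c) sonority 3-5: well-formed.
(d) sonority 3-7: well-formed.
(e) sonority 1-1: well-formed.
(f) sonority 1-3: well-formed.

b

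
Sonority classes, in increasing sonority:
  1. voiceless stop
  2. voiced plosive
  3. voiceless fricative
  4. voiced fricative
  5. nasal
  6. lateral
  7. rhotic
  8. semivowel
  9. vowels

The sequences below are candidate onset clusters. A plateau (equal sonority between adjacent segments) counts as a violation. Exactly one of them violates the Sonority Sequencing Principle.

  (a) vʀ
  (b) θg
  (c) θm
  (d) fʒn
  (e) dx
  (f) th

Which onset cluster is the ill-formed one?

b

(a) sonority 4-7: well-formed.
(b) sonority 3-2: ill-formed.
(c) sonority 3-5: well-formed.
(d) sonority 3-4-5: well-formed.
(e) sonority 2-3: well-formed.
(f) sonority 1-3: well-formed.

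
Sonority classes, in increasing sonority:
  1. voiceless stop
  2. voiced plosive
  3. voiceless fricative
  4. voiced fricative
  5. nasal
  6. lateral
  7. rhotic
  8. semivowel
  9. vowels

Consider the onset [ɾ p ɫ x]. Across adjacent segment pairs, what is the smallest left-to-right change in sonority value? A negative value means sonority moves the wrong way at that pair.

-6

/ɾ/: rhotic = 7.
/p/: voiceless stop = 1.
/ɫ/: lateral = 6.
/x/: voiceless fricative = 3.
/ɾ/→/p/: change -6.
/p/→/ɫ/: change +5.
/ɫ/→/x/: change -3.
Minimum = -6.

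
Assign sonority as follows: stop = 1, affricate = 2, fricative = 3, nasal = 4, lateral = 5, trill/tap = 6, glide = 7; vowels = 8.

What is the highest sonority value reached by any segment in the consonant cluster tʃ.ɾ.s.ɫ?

6

/tʃ/: affricate = 2.
/ɾ/: trill/tap = 6.
/s/: fricative = 3.
/ɫ/: lateral = 5.
The maximum is 6.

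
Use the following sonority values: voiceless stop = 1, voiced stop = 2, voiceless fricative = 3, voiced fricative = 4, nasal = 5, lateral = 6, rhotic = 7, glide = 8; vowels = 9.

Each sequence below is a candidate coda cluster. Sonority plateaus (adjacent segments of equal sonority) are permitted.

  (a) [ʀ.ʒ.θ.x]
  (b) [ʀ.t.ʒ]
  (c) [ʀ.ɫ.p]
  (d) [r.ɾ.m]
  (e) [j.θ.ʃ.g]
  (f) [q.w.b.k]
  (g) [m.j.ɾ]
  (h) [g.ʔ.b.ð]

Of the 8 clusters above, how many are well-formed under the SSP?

4

(a) 7-4-3-3 → obeys
(b) 7-1-4 → violates
(c) 7-6-1 → obeys
(d) 7-7-5 → obeys
(e) 8-3-3-2 → obeys
(f) 1-8-2-1 → violates
(g) 5-8-7 → violates
(h) 2-1-2-4 → violates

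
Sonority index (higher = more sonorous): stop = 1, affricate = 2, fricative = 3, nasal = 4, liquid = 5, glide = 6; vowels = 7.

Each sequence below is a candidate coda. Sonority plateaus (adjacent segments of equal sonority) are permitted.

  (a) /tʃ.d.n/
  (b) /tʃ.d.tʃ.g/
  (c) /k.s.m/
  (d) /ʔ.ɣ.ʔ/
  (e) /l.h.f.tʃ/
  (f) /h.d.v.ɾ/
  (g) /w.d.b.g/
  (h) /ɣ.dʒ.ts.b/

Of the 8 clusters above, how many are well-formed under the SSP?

3

(a) 2-1-4 → violates
(b) 2-1-2-1 → violates
(c) 1-3-4 → violates
(d) 1-3-1 → violates
(e) 5-3-3-2 → obeys
(f) 3-1-3-5 → violates
(g) 6-1-1-1 → obeys
(h) 3-2-2-1 → obeys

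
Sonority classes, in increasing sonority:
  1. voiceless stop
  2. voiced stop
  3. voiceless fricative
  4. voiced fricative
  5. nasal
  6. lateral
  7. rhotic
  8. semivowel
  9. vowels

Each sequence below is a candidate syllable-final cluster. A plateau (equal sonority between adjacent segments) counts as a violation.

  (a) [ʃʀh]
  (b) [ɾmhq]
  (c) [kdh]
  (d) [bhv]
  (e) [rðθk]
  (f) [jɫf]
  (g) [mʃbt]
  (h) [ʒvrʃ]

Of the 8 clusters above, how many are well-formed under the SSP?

4

(a) [ʃʀh]: profile 3-7-3 — violates.
(b) [ɾmhq]: profile 7-5-3-1 — obeys.
(c) [kdh]: profile 1-2-3 — violates.
(d) [bhv]: profile 2-3-4 — violates.
(e) [rðθk]: profile 7-4-3-1 — obeys.
(f) [jɫf]: profile 8-6-3 — obeys.
(g) [mʃbt]: profile 5-3-2-1 — obeys.
(h) [ʒvrʃ]: profile 4-4-7-3 — violates.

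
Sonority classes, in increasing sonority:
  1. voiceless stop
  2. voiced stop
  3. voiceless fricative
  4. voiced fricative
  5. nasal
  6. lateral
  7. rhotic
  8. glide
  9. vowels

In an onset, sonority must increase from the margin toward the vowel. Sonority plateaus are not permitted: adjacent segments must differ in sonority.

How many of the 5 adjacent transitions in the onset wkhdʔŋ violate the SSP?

/w/ — glide, sonority 8.
/k/ — voiceless stop, sonority 1.
/h/ — voiceless fricative, sonority 3.
/d/ — voiced stop, sonority 2.
/ʔ/ — voiceless stop, sonority 1.
/ŋ/ — nasal, sonority 5.
/w/→/k/: 8→1 (does not rise) — violation.
/k/→/h/: 1→3 (rises) — ok.
/h/→/d/: 3→2 (does not rise) — violation.
/d/→/ʔ/: 2→1 (does not rise) — violation.
/ʔ/→/ŋ/: 1→5 (rises) — ok.

3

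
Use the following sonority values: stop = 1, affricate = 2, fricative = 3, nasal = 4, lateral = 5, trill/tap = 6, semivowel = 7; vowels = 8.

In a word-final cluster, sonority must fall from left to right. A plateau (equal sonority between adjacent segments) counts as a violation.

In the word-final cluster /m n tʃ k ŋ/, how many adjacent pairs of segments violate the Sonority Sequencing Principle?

/m/ — nasal, sonority 4.
/n/ — nasal, sonority 4.
/tʃ/ — affricate, sonority 2.
/k/ — stop, sonority 1.
/ŋ/ — nasal, sonority 4.
/m/→/n/: 4→4 (plateau) — violation.
/n/→/tʃ/: 4→2 (falls) — ok.
/tʃ/→/k/: 2→1 (falls) — ok.
/k/→/ŋ/: 1→4 (does not fall) — violation.

2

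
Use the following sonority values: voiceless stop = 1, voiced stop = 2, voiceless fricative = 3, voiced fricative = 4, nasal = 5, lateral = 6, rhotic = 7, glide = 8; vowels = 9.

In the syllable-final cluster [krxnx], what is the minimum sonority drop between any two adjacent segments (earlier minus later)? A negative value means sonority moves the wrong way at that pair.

-6

/k/ is a voiceless stop (sonority 1).
/r/ is a rhotic (sonority 7).
/x/ is a voiceless fricative (sonority 3).
/n/ is a nasal (sonority 5).
/x/ is a voiceless fricative (sonority 3).
/k/→/r/: change -6.
/r/→/x/: change +4.
/x/→/n/: change -2.
/n/→/x/: change +2.
Minimum = -6.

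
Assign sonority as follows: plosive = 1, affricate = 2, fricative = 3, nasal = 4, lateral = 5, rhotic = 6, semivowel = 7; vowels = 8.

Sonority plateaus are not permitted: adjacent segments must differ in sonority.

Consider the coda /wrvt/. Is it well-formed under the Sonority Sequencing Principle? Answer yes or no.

yes

/w/ is a semivowel (sonority 7).
/r/ is a rhotic (sonority 6).
/v/ is a fricative (sonority 3).
/t/ is a plosive (sonority 1).
The profile 7-6-3-1 strictly falls, so the coda satisfies the SSP.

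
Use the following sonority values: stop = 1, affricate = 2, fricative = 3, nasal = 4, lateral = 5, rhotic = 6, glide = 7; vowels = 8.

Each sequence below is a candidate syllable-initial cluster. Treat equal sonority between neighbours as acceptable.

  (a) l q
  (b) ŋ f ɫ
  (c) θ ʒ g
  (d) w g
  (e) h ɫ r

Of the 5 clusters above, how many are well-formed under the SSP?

(a) sonority 5-1: ill-formed.
(b) sonority 4-3-5: ill-formed.
(c) sonority 3-3-1: ill-formed.
(d) sonority 7-1: ill-formed.
(e) sonority 3-5-6: well-formed.

1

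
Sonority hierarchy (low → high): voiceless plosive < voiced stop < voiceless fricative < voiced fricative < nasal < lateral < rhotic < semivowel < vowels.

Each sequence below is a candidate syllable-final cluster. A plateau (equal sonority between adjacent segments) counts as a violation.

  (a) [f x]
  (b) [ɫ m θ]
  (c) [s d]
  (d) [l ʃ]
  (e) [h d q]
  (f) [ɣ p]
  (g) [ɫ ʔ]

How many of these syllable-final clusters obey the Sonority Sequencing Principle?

6

(a) 3-3 → violates
(b) 6-5-3 → obeys
(c) 3-2 → obeys
(d) 6-3 → obeys
(e) 3-2-1 → obeys
(f) 4-1 → obeys
(g) 6-1 → obeys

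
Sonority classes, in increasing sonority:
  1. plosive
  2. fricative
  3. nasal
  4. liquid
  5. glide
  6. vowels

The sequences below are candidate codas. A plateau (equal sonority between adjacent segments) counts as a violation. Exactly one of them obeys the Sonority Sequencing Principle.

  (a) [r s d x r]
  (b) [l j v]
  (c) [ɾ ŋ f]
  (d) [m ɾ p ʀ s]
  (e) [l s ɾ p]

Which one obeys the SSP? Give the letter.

(a) sonority 4-2-1-2-4: ill-formed.
(b) sonority 4-5-2: ill-formed.
(c) sonority 4-3-2: well-formed.
(d) sonority 3-4-1-4-2: ill-formed.
(e) sonority 4-2-4-1: ill-formed.

c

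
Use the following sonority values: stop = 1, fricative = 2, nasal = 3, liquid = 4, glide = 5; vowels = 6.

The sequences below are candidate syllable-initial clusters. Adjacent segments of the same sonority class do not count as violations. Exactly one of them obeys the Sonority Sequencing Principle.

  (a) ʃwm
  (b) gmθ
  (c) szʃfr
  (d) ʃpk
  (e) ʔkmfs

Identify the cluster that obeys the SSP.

(a) sonority 2-5-3: ill-formed.
(b) sonority 1-3-2: ill-formed.
(c) sonority 2-2-2-2-4: well-formed.
(d) sonority 2-1-1: ill-formed.
(e) sonority 1-1-3-2-2: ill-formed.

c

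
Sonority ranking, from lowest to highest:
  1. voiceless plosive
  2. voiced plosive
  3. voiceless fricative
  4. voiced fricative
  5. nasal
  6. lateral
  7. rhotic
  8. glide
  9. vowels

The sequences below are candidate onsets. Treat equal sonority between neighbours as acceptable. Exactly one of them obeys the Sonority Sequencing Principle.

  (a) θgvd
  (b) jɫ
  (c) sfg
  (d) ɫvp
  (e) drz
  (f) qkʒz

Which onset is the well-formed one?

f

(a) 3-2-4-2 → violates
(b) 8-6 → violates
(c) 3-3-2 → violates
(d) 6-4-1 → violates
(e) 2-7-4 → violates
(f) 1-1-4-4 → obeys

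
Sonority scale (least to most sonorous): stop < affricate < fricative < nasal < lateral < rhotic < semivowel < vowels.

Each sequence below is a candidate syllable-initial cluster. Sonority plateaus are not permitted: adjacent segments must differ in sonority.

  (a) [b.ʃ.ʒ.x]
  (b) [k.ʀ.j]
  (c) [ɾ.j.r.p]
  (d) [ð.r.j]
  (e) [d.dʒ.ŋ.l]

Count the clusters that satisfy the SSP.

3

(a) sonority 1-3-3-3: ill-formed.
(b) sonority 1-6-7: well-formed.
(c) sonority 6-7-6-1: ill-formed.
(d) sonority 3-6-7: well-formed.
(e) sonority 1-2-4-5: well-formed.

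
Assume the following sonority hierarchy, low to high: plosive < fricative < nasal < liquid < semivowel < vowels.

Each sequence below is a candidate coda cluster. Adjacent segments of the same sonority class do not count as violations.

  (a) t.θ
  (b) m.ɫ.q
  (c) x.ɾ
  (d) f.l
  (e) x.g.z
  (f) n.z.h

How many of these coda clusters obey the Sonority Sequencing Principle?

1

(a) sonority 1-2: ill-formed.
(b) sonority 3-4-1: ill-formed.
(c) sonority 2-4: ill-formed.
(d) sonority 2-4: ill-formed.
(e) sonority 2-1-2: ill-formed.
(f) sonority 3-2-2: well-formed.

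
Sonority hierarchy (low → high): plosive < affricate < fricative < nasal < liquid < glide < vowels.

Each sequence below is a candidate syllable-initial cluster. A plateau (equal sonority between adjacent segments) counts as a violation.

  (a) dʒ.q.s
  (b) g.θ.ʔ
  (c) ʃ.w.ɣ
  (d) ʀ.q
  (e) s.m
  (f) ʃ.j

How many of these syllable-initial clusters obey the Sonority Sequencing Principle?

(a) 2-1-3 → violates
(b) 1-3-1 → violates
(c) 3-6-3 → violates
(d) 5-1 → violates
(e) 3-4 → obeys
(f) 3-6 → obeys

2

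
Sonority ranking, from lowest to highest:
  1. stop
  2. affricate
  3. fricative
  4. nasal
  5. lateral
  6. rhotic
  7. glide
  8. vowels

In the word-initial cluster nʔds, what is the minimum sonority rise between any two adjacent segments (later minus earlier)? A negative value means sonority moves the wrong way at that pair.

-3

/n/ — nasal, sonority 4.
/ʔ/ — stop, sonority 1.
/d/ — stop, sonority 1.
/s/ — fricative, sonority 3.
/n/→/ʔ/: change -3.
/ʔ/→/d/: change +0.
/d/→/s/: change +2.
Minimum = -3.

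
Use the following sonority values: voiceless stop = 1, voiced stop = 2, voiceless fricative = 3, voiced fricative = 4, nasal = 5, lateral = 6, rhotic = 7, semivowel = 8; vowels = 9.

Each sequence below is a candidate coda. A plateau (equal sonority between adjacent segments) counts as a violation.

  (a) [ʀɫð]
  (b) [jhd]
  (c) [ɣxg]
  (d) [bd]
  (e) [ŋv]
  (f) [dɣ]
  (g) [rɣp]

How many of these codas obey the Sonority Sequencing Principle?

(a) [ʀɫð]: profile 7-6-4 — obeys.
(b) [jhd]: profile 8-3-2 — obeys.
(c) [ɣxg]: profile 4-3-2 — obeys.
(d) [bd]: profile 2-2 — violates.
(e) [ŋv]: profile 5-4 — obeys.
(f) [dɣ]: profile 2-4 — violates.
(g) [rɣp]: profile 7-4-1 — obeys.

5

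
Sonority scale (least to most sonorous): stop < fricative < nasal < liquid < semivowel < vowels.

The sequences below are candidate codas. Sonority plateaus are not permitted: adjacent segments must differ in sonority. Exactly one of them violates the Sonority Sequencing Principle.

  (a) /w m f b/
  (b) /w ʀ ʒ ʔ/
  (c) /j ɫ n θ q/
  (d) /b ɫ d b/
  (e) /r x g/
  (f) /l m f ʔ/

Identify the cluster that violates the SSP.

d

(a) 5-3-2-1 → obeys
(b) 5-4-2-1 → obeys
(c) 5-4-3-2-1 → obeys
(d) 1-4-1-1 → violates
(e) 4-2-1 → obeys
(f) 4-3-2-1 → obeys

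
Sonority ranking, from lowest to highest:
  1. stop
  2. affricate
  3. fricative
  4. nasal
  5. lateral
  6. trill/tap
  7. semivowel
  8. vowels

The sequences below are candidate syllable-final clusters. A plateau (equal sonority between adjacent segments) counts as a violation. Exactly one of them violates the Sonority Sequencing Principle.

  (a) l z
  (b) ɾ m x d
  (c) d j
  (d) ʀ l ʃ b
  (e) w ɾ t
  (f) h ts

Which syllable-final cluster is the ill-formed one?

c

(a) sonority 5-3: well-formed.
(b) sonority 6-4-3-1: well-formed.
(c) sonority 1-7: ill-formed.
(d) sonority 6-5-3-1: well-formed.
(e) sonority 7-6-1: well-formed.
(f) sonority 3-2: well-formed.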